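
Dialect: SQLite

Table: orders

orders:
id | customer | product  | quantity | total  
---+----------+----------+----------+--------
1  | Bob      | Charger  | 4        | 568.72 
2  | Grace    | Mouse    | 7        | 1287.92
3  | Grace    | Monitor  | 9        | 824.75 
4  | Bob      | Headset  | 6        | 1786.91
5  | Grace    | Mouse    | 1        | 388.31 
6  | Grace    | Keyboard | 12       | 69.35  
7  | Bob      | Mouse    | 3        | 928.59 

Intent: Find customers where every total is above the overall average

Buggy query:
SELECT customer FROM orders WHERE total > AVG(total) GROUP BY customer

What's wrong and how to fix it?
Bug: WHERE evaluates per row before aggregation, so AVG() is unavailable

Fix: Compute the overall average in a scalar subquery and compare each group's MIN against it in HAVING

Corrected query:
SELECT customer FROM orders GROUP BY customer HAVING MIN(total) > (SELECT AVG(total) FROM orders)

Result:
(no rows)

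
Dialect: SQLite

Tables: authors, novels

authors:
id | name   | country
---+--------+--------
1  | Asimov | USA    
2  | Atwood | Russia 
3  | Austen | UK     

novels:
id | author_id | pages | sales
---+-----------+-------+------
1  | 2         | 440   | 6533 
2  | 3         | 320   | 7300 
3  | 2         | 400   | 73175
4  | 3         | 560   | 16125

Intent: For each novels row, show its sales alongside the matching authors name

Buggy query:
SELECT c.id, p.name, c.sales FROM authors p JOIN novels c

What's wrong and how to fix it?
Bug: Missing join condition: each novels row is matched to all authors rows instead of just its own

Fix: Add ON c.author_id = p.id to the JOIN

Corrected query:
SELECT c.id, p.name, c.sales FROM authors p JOIN novels c ON c.author_id = p.id

Result:
id | name   | sales
---+--------+------
1  | Atwood | 6533 
2  | Austen | 7300 
3  | Atwood | 73175
4  | Austen | 16125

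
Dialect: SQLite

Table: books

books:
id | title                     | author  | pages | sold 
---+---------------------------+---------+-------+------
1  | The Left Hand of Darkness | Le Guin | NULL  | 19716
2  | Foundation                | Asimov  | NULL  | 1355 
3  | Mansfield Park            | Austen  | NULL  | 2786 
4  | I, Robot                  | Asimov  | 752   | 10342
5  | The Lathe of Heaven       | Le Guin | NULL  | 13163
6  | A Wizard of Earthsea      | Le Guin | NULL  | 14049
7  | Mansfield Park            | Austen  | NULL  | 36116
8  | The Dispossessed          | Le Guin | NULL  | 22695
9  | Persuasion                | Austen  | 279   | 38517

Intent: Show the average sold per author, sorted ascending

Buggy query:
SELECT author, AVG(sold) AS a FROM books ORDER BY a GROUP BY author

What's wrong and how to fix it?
Bug: ORDER BY appears before GROUP BY; SQL clause order requires GROUP BY first

Fix: Reorder: SELECT … FROM … GROUP BY … ORDER BY …

Corrected query:
SELECT author, AVG(sold) AS a FROM books GROUP BY author ORDER BY a

Result:
author  | a           
--------+-------------
Asimov  | 5848.5      
Le Guin | 17405.75    
Austen  | 25806.333333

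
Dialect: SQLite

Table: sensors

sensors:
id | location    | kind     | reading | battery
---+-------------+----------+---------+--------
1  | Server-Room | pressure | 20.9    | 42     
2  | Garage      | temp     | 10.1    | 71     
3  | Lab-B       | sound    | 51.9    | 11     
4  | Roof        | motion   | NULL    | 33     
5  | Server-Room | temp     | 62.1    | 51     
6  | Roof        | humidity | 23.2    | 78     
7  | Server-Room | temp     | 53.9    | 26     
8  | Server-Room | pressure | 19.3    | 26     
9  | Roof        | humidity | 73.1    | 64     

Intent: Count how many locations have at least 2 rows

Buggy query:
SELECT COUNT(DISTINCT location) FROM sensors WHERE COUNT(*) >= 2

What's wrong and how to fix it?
Bug: WHERE filters individual rows, not groups, so a group-level COUNT is invalid there

Fix: Use a subquery that GROUPs and filters with HAVING, then count its rows

Corrected query:
SELECT COUNT(*) FROM (SELECT location FROM sensors GROUP BY location HAVING COUNT(*) >= 2)

Result:
COUNT(*)
--------
2       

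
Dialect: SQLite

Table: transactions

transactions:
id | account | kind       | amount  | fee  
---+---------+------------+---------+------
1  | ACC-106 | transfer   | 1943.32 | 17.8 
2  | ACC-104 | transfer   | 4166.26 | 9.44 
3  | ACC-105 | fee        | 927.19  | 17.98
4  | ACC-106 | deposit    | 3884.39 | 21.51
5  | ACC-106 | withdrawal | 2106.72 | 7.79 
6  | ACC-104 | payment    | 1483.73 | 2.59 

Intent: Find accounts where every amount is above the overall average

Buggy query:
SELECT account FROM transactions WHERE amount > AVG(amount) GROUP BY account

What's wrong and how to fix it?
Bug: WHERE evaluates per row before aggregation, so AVG() is unavailable

Fix: Use a subquery for AVG and a HAVING MIN(...) filter so the condition holds for every row in the group

Corrected query:
SELECT account FROM transactions GROUP BY account HAVING MIN(amount) > (SELECT AVG(amount) FROM transactions)

Result:
(no rows)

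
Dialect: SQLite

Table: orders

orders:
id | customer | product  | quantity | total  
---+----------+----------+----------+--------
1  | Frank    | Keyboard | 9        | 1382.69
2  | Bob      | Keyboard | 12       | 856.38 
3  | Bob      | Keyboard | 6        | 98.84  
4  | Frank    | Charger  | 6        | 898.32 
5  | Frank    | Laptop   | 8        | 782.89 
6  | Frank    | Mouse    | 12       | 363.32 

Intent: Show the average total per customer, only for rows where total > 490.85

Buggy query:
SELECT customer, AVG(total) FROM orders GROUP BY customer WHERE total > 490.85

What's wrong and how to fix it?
Bug: WHERE cannot follow GROUP BY

Fix: Move the WHERE clause before GROUP BY

Corrected query:
SELECT customer, AVG(total) FROM orders WHERE total > 490.85 GROUP BY customer

Result:
customer | AVG(total)
---------+-----------
Bob      | 856.38    
Frank    | 1021.3    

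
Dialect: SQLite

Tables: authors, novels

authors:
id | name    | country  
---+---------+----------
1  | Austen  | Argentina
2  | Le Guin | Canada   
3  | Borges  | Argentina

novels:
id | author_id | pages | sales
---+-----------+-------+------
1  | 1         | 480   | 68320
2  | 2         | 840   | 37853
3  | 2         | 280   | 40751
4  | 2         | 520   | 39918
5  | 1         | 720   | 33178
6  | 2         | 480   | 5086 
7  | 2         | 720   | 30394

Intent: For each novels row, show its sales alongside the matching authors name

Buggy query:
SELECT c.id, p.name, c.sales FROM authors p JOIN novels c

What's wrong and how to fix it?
Bug: JOIN with no ON clause produces a cartesian product; every novels row pairs with every authors row

Fix: Add ON c.author_id = p.id to the JOIN

Corrected query:
SELECT c.id, p.name, c.sales FROM authors p JOIN novels c ON c.author_id = p.id

Result:
id | name    | sales
---+---------+------
1  | Austen  | 68320
2  | Le Guin | 37853
3  | Le Guin | 40751
4  | Le Guin | 39918
5  | Austen  | 33178
6  | Le Guin | 5086 
7  | Le Guin | 30394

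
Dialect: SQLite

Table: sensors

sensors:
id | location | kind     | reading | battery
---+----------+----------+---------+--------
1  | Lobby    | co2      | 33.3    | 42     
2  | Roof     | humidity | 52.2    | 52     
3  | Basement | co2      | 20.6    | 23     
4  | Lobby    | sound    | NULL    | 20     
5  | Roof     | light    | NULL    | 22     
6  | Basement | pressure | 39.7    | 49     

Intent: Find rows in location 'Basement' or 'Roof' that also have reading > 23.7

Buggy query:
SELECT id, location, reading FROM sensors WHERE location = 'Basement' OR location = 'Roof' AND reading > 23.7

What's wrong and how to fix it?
Bug: Without parentheses, AND is evaluated before OR, so the reading filter only applies to the 'Roof' branch

Fix: Group the OR with parentheses (or use IN), then AND the threshold

Corrected query:
SELECT id, location, reading FROM sensors WHERE (location = 'Basement' OR location = 'Roof') AND reading > 23.7

Result:
id | location | reading
---+----------+--------
2  | Roof     | 52.2   
6  | Basement | 39.7   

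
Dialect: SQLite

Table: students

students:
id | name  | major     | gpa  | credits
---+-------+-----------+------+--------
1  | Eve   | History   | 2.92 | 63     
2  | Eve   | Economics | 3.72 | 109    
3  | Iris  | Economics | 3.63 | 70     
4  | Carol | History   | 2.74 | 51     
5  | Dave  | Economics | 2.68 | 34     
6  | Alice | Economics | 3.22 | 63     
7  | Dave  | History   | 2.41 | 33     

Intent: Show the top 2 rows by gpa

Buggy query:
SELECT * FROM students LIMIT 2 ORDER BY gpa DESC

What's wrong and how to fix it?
Bug: ORDER BY cannot follow LIMIT; LIMIT is the final clause

Fix: Sort with ORDER BY, then apply LIMIT

Corrected query:
SELECT * FROM students ORDER BY gpa DESC LIMIT 2

Result:
id | name | major     | gpa  | credits
---+------+-----------+------+--------
2  | Eve  | Economics | 3.72 | 109    
3  | Iris | Economics | 3.63 | 70     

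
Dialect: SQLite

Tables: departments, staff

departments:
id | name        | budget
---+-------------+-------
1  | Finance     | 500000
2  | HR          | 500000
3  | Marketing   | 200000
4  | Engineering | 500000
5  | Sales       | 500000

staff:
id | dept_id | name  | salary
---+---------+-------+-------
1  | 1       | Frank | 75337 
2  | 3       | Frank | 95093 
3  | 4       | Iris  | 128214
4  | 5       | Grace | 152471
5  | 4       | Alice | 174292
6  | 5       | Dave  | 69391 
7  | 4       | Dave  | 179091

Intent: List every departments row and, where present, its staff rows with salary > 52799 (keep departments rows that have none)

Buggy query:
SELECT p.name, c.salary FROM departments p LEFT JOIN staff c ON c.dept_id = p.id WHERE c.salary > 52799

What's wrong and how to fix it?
Bug: A WHERE condition on the right-hand table after LEFT JOIN drops unmatched parents

Fix: Put 'c.salary > 52799' in the JOIN's ON clause instead of WHERE

Corrected query:
SELECT p.name, c.salary FROM departments p LEFT JOIN staff c ON c.dept_id = p.id AND c.salary > 52799

Result:
name        | salary
------------+-------
Finance     | 75337 
HR          | NULL  
Marketing   | 95093 
Engineering | 128214
Engineering | 174292
Engineering | 179091
Sales       | 69391 
Sales       | 152471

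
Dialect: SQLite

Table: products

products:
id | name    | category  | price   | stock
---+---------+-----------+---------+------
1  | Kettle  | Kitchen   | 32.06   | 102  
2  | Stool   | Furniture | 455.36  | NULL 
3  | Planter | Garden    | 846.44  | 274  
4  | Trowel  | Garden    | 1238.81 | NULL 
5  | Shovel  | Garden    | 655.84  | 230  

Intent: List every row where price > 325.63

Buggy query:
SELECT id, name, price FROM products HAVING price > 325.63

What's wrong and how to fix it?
Bug: This is a non-aggregate query (no GROUP BY, no aggregates), so in SQLite the HAVING clause is invalid here; a row-level condition belongs in WHERE

Fix: Use WHERE for row-level filtering

Corrected query:
SELECT id, name, price FROM products WHERE price > 325.63

Result:
id | name    | price  
---+---------+--------
2  | Stool   | 455.36 
3  | Planter | 846.44 
4  | Trowel  | 1238.81
5  | Shovel  | 655.84 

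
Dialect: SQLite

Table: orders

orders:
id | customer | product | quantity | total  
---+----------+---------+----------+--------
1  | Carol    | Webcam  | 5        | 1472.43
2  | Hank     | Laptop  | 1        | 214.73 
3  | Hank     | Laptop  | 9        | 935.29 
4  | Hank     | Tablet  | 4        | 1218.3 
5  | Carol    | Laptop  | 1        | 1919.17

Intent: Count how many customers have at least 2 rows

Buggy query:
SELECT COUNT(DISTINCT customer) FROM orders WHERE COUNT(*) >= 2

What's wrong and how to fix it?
Bug: COUNT(*) cannot appear in WHERE; the per-group count doesn't exist yet

Fix: Group first with HAVING COUNT(*) >= 2, then COUNT the resulting groups

Corrected query:
SELECT COUNT(*) FROM (SELECT customer FROM orders GROUP BY customer HAVING COUNT(*) >= 2)

Result:
COUNT(*)
--------
2       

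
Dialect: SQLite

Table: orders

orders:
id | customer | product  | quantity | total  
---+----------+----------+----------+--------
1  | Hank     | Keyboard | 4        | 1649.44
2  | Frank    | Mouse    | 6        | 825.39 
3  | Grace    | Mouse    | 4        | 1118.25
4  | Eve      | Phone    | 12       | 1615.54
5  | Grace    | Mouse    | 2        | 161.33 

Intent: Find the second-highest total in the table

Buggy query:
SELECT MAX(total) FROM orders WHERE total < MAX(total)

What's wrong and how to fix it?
Bug: MAX(total) on the right of the comparison is an aggregate-in-WHERE error

Fix: Put the inner MAX in a scalar subquery

Corrected query:
SELECT MAX(total) FROM orders WHERE total < (SELECT MAX(total) FROM orders)

Result:
MAX(total)
----------
1615.54   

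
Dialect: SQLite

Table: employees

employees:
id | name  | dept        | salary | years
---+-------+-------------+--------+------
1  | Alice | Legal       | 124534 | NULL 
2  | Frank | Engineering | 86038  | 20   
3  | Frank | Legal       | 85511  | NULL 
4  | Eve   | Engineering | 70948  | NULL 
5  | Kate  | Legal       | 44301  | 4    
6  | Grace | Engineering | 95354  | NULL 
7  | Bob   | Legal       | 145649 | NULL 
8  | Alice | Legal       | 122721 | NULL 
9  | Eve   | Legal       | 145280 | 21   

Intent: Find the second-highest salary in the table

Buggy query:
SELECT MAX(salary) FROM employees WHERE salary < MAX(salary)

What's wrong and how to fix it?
Bug: MAX(salary) on the right of the comparison is an aggregate-in-WHERE error

Fix: Compute the overall MAX in a subquery, then take MAX of rows below it

Corrected query:
SELECT MAX(salary) FROM employees WHERE salary < (SELECT MAX(salary) FROM employees)

Result:
MAX(salary)
-----------
145280     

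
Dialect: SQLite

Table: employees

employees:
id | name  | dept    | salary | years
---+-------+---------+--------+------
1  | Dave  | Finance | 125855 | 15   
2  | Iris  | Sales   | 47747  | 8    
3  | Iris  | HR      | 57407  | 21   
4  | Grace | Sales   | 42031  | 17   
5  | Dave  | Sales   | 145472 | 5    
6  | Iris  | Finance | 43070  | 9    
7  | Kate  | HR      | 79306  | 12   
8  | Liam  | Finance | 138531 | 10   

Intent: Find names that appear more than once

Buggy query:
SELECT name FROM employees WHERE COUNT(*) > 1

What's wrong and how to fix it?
Bug: COUNT(*) is an aggregate and cannot be used in WHERE

Fix: GROUP BY name, then filter groups with HAVING COUNT(*) > 1

Corrected query:
SELECT name FROM employees GROUP BY name HAVING COUNT(*) > 1

Result:
name
----
Dave
Iris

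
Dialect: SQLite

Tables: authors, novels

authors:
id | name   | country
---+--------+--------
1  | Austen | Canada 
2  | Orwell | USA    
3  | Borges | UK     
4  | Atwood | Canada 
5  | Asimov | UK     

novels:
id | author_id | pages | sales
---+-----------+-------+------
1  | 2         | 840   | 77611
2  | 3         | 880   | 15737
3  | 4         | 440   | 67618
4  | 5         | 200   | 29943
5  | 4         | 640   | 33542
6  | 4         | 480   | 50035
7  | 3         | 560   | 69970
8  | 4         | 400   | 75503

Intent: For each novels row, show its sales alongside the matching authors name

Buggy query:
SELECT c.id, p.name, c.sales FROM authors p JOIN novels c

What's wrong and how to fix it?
Bug: Missing join condition: each novels row is matched to all authors rows instead of just its own

Fix: Specify the join condition linking the foreign key to the parent id

Corrected query:
SELECT c.id, p.name, c.sales FROM authors p JOIN novels c ON c.author_id = p.id

Result:
id | name   | sales
---+--------+------
1  | Orwell | 77611
2  | Borges | 15737
3  | Atwood | 67618
4  | Asimov | 29943
5  | Atwood | 33542
6  | Atwood | 50035
7  | Borges | 69970
8  | Atwood | 75503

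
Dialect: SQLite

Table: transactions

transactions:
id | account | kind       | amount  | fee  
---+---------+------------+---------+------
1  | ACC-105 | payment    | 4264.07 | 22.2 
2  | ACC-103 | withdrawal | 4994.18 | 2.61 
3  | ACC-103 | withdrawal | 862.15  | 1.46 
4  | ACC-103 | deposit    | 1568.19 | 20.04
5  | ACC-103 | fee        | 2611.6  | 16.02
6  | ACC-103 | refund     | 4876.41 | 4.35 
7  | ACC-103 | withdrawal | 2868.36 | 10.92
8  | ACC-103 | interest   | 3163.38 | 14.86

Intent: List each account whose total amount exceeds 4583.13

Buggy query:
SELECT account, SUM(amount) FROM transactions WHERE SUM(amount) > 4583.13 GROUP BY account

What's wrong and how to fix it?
Bug: WHERE runs before GROUP BY, so aggregates aren't available there

Fix: Use HAVING (which filters groups after aggregation) instead of WHERE

Corrected query:
SELECT account, SUM(amount) FROM transactions GROUP BY account HAVING SUM(amount) > 4583.13

Result:
account | SUM(amount)
--------+------------
ACC-103 | 20944.27   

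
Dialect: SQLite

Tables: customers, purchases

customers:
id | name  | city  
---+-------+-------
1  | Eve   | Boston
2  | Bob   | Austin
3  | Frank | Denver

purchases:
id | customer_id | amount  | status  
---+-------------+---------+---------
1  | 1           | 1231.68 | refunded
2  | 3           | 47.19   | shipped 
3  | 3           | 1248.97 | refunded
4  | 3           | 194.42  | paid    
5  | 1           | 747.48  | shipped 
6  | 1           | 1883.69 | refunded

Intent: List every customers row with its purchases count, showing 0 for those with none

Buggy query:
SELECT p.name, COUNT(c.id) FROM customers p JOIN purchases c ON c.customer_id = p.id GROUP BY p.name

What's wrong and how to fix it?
Bug: INNER JOIN drops customers rows that have no matching purchases rows

Fix: Use LEFT JOIN so parents without children still appear (COUNT(c.id) gives 0)

Corrected query:
SELECT p.name, COUNT(c.id) FROM customers p LEFT JOIN purchases c ON c.customer_id = p.id GROUP BY p.name

Result:
name  | COUNT(c.id)
------+------------
Bob   | 0          
Eve   | 3          
Frank | 3          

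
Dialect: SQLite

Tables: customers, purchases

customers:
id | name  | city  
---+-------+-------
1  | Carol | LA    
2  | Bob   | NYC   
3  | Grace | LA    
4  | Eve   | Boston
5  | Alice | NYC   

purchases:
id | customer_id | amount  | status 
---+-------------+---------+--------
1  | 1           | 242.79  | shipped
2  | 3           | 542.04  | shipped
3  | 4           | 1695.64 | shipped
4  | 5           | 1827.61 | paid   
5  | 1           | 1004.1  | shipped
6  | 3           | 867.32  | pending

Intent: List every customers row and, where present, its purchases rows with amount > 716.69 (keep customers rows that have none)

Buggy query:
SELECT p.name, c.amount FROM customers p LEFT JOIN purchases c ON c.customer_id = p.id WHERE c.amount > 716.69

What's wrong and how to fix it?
Bug: Filtering c.amount in WHERE discards the NULL rows produced by LEFT JOIN, turning it into an inner join

Fix: Put 'c.amount > 716.69' in the JOIN's ON clause instead of WHERE

Corrected query:
SELECT p.name, c.amount FROM customers p LEFT JOIN purchases c ON c.customer_id = p.id AND c.amount > 716.69

Result:
name  | amount 
------+--------
Carol | 1004.1 
Bob   | NULL   
Grace | 867.32 
Eve   | 1695.64
Alice | 1827.61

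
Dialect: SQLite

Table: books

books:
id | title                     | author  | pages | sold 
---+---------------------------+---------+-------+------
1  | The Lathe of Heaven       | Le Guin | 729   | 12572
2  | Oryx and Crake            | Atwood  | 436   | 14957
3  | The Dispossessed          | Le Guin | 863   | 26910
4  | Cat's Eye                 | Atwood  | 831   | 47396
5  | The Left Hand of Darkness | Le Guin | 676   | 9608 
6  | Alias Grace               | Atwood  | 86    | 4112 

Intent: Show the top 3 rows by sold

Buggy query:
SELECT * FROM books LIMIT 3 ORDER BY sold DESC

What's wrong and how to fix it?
Bug: ORDER BY cannot follow LIMIT; LIMIT is the final clause

Fix: Sort with ORDER BY, then apply LIMIT

Corrected query:
SELECT * FROM books ORDER BY sold DESC LIMIT 3

Result:
id | title            | author  | pages | sold 
---+------------------+---------+-------+------
4  | Cat's Eye        | Atwood  | 831   | 47396
3  | The Dispossessed | Le Guin | 863   | 26910
2  | Oryx and Crake   | Atwood  | 436   | 14957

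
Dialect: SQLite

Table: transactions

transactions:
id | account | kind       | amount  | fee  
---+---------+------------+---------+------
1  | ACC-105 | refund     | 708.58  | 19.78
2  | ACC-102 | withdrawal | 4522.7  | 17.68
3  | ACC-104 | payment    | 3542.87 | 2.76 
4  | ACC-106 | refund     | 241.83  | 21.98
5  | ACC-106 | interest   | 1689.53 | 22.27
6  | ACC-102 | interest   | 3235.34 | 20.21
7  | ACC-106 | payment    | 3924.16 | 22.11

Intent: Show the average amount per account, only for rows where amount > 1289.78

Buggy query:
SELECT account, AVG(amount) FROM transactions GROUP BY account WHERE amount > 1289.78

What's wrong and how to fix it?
Bug: WHERE cannot follow GROUP BY

Fix: Move the WHERE clause before GROUP BY

Corrected query:
SELECT account, AVG(amount) FROM transactions WHERE amount > 1289.78 GROUP BY account

Result:
account | AVG(amount)
--------+------------
ACC-102 | 3879.02    
ACC-104 | 3542.87    
ACC-106 | 2806.845   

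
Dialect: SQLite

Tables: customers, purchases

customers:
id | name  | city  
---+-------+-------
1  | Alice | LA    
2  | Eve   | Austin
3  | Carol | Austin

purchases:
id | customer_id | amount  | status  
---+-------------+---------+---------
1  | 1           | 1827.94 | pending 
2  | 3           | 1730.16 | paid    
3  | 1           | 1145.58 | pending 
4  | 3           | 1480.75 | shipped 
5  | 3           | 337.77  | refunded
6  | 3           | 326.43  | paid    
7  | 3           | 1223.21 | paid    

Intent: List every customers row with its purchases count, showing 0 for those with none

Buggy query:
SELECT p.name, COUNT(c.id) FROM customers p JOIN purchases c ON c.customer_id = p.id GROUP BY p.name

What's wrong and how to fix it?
Bug: INNER JOIN drops customers rows that have no matching purchases rows

Fix: Use LEFT JOIN so parents without children still appear (COUNT(c.id) gives 0)

Corrected query:
SELECT p.name, COUNT(c.id) FROM customers p LEFT JOIN purchases c ON c.customer_id = p.id GROUP BY p.name

Result:
name  | COUNT(c.id)
------+------------
Alice | 2          
Carol | 5          
Eve   | 0          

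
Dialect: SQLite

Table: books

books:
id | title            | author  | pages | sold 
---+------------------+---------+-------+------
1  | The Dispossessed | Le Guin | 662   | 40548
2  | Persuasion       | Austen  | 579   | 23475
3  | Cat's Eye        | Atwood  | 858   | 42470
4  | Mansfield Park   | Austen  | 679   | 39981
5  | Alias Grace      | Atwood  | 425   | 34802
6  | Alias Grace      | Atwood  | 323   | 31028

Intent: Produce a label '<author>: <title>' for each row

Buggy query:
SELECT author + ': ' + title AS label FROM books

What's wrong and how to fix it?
Bug: '+' is numeric addition; on text columns SQLite converts them to 0 instead of concatenating

Fix: Replace + with || to concatenate text

Corrected query:
SELECT author || ': ' || title AS label FROM books

Result:
label                    
-------------------------
Le Guin: The Dispossessed
Austen: Persuasion       
Atwood: Cat's Eye        
Austen: Mansfield Park   
Atwood: Alias Grace      
Atwood: Alias Grace      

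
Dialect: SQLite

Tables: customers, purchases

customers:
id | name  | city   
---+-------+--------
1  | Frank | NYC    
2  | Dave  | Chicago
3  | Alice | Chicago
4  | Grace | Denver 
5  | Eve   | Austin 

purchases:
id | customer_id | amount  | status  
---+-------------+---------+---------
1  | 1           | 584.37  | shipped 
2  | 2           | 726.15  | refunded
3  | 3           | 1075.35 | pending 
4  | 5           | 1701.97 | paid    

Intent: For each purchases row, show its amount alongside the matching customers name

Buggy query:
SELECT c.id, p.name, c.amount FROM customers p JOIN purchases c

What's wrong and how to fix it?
Bug: JOIN with no ON clause produces a cartesian product; every purchases row pairs with every customers row

Fix: Specify the join condition linking the foreign key to the parent id

Corrected query:
SELECT c.id, p.name, c.amount FROM customers p JOIN purchases c ON c.customer_id = p.id

Result:
id | name  | amount 
---+-------+--------
1  | Frank | 584.37 
2  | Dave  | 726.15 
3  | Alice | 1075.35
4  | Eve   | 1701.97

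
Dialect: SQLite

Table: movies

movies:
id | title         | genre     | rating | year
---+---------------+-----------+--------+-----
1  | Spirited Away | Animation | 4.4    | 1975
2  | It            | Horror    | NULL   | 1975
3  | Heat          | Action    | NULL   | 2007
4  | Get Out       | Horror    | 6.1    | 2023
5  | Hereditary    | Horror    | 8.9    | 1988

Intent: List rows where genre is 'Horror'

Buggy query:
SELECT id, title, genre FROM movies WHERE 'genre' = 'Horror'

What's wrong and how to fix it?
Bug: 'genre' in single quotes is a string literal, not the column; the comparison is literal-vs-literal and never true

Fix: Reference the column as genre without single quotes

Corrected query:
SELECT id, title, genre FROM movies WHERE genre = 'Horror'

Result:
id | title      | genre 
---+------------+-------
2  | It         | Horror
4  | Get Out    | Horror
5  | Hereditary | Horror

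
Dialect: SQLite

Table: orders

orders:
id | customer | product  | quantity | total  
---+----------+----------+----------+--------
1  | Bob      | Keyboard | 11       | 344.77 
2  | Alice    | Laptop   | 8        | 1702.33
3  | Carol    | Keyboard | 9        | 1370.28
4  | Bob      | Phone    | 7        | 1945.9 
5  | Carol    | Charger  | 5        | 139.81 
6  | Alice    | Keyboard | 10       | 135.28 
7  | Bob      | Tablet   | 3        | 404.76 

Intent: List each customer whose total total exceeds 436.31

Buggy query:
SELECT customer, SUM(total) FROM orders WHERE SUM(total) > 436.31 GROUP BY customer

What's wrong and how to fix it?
Bug: Aggregate functions cannot appear in a WHERE clause

Fix: Use HAVING (which filters groups after aggregation) instead of WHERE

Corrected query:
SELECT customer, SUM(total) FROM orders GROUP BY customer HAVING SUM(total) > 436.31

Result:
customer | SUM(total)
---------+-----------
Alice    | 1837.61   
Bob      | 2695.43   
Carol    | 1510.09   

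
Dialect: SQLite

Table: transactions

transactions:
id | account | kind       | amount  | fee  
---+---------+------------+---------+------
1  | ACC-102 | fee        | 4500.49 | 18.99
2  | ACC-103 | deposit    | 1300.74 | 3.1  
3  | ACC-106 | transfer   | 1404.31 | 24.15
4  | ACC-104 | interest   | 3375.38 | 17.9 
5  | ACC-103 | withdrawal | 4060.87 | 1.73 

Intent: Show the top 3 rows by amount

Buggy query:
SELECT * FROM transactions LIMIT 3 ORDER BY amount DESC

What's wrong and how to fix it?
Bug: LIMIT must come after ORDER BY

Fix: Sort with ORDER BY, then apply LIMIT

Corrected query:
SELECT * FROM transactions ORDER BY amount DESC LIMIT 3

Result:
id | account | kind       | amount  | fee  
---+---------+------------+---------+------
1  | ACC-102 | fee        | 4500.49 | 18.99
5  | ACC-103 | withdrawal | 4060.87 | 1.73 
4  | ACC-104 | interest   | 3375.38 | 17.9 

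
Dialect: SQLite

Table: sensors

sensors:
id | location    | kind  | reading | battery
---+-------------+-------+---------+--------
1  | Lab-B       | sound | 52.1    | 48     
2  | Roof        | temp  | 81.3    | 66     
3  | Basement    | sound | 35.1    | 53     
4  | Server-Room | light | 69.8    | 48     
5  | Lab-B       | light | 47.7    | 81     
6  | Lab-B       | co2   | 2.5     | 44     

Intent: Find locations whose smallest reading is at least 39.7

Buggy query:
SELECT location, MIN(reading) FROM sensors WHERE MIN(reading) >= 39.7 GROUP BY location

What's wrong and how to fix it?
Bug: Aggregates like MIN are computed per group after WHERE runs

Fix: Replace WHERE with HAVING after the GROUP BY

Corrected query:
SELECT location, MIN(reading) FROM sensors GROUP BY location HAVING MIN(reading) >= 39.7

Result:
location    | MIN(reading)
------------+-------------
Roof        | 81.3        
Server-Room | 69.8        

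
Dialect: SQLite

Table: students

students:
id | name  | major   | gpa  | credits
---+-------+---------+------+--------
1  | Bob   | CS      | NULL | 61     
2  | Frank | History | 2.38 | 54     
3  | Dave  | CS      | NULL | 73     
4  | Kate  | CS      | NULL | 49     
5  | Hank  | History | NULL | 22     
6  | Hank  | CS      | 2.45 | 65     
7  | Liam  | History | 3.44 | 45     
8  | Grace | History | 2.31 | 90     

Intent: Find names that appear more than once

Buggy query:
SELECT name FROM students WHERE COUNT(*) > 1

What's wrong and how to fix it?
Bug: COUNT(*) is an aggregate and cannot be used in WHERE

Fix: Group first, then use HAVING for the count condition

Corrected query:
SELECT name FROM students GROUP BY name HAVING COUNT(*) > 1

Result:
name
----
Hank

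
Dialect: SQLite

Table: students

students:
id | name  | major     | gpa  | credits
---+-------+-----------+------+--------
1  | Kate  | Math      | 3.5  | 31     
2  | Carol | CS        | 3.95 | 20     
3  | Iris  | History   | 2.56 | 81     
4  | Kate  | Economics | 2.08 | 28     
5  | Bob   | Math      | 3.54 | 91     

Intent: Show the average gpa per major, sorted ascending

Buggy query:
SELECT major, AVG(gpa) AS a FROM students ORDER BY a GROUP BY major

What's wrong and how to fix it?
Bug: GROUP BY must precede ORDER BY

Fix: Reorder: SELECT … FROM … GROUP BY … ORDER BY …

Corrected query:
SELECT major, AVG(gpa) AS a FROM students GROUP BY major ORDER BY a

Result:
major     | a   
----------+-----
Economics | 2.08
History   | 2.56
Math      | 3.52
CS        | 3.95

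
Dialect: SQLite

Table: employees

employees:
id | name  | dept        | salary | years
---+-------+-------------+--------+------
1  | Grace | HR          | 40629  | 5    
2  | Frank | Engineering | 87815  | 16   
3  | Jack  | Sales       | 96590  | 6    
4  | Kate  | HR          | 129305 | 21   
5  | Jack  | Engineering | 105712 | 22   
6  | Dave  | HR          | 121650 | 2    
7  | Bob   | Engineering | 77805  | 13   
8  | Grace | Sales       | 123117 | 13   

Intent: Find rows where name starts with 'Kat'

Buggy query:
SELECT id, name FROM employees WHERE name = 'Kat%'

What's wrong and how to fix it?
Bug: '=' compares the literal string including the % character; pattern matching needs LIKE

Fix: Replace '=' with LIKE so 'Kat%' is treated as a pattern

Corrected query:
SELECT id, name FROM employees WHERE name LIKE 'Kat%'

Result:
id | name
---+-----
4  | Kate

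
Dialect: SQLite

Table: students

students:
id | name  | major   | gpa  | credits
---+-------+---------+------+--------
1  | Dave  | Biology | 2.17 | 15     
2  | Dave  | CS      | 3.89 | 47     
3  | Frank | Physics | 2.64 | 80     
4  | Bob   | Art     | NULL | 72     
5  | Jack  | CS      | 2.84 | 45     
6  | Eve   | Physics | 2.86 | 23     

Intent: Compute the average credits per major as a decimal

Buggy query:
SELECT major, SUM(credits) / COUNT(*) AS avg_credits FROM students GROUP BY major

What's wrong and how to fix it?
Bug: SUM(credits) and COUNT(*) are both integers; the division truncates the fractional part

Fix: Cast one side to REAL so the division keeps the fractional part

Corrected query:
SELECT major, SUM(credits) * 1.0 / COUNT(*) AS avg_credits FROM students GROUP BY major

Result:
major   | avg_credits
--------+------------
Art     | 72         
Biology | 15         
CS      | 46         
Physics | 51.5       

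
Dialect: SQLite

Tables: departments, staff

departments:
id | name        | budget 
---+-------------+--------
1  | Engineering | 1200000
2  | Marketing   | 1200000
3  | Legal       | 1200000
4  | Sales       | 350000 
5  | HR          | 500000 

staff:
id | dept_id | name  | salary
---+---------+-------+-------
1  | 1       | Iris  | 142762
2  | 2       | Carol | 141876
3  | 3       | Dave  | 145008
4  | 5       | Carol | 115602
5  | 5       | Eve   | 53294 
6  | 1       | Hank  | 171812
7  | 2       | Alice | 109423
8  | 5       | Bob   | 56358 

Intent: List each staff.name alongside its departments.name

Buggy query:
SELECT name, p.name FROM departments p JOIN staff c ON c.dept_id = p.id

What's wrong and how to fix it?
Bug: Both tables have a 'name' column; the unqualified reference is ambiguous

Fix: Qualify the column with its table alias (c.name)

Corrected query:
SELECT c.name, p.name FROM departments p JOIN staff c ON c.dept_id = p.id

Result:
name  | name       
------+------------
Iris  | Engineering
Carol | Marketing  
Dave  | Legal      
Carol | HR         
Eve   | HR         
Hank  | Engineering
Alice | Marketing  
Bob   | HR         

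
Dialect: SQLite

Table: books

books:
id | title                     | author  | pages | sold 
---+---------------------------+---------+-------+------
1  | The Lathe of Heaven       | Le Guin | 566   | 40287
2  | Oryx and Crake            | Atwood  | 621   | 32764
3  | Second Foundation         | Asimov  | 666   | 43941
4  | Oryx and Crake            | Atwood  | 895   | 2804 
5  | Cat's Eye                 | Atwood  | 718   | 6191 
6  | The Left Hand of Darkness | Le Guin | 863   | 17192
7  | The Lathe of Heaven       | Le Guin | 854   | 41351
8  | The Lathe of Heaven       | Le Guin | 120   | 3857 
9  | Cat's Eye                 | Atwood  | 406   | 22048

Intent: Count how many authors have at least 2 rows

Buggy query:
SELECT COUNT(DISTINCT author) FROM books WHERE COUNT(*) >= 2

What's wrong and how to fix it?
Bug: COUNT(*) cannot appear in WHERE; the per-group count doesn't exist yet

Fix: Use a subquery that GROUPs and filters with HAVING, then count its rows

Corrected query:
SELECT COUNT(*) FROM (SELECT author FROM books GROUP BY author HAVING COUNT(*) >= 2)

Result:
COUNT(*)
--------
2       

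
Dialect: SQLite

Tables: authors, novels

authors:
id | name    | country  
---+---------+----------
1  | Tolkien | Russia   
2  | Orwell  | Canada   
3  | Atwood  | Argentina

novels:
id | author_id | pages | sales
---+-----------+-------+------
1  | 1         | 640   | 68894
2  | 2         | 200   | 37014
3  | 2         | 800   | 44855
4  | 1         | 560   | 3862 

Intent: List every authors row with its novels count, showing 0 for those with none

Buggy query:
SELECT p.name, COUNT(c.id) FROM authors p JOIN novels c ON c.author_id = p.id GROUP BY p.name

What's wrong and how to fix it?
Bug: INNER JOIN drops authors rows that have no matching novels rows

Fix: Switch to LEFT JOIN to retain unmatched parent rows

Corrected query:
SELECT p.name, COUNT(c.id) FROM authors p LEFT JOIN novels c ON c.author_id = p.id GROUP BY p.name

Result:
name    | COUNT(c.id)
--------+------------
Atwood  | 0          
Orwell  | 2          
Tolkien | 2          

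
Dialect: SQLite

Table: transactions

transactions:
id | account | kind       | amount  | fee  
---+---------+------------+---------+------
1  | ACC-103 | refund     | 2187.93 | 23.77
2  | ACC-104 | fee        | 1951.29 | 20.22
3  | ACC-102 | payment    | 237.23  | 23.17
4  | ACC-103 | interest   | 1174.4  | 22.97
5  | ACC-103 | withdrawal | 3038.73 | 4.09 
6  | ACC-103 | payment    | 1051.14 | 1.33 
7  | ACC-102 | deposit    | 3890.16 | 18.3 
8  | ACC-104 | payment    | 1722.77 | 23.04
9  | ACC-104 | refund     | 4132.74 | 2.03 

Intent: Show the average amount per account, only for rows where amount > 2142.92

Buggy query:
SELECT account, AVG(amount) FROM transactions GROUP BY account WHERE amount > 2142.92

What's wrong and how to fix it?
Bug: WHERE cannot follow GROUP BY

Fix: Place WHERE between FROM and GROUP BY

Corrected query:
SELECT account, AVG(amount) FROM transactions WHERE amount > 2142.92 GROUP BY account

Result:
account | AVG(amount)
--------+------------
ACC-102 | 3890.16    
ACC-103 | 2613.33    
ACC-104 | 4132.74    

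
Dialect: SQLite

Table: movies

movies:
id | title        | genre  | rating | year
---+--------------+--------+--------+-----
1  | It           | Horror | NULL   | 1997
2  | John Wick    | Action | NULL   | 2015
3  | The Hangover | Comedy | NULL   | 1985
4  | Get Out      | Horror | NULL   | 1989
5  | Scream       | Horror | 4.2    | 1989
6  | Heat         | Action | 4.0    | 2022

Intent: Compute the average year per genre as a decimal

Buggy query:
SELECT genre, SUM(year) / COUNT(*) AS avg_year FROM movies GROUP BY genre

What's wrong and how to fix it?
Bug: SUM(year) and COUNT(*) are both integers; the division truncates the fractional part

Fix: Multiply by 1.0 (or CAST to REAL) to force floating-point division

Corrected query:
SELECT genre, SUM(year) * 1.0 / COUNT(*) AS avg_year FROM movies GROUP BY genre

Result:
genre  | avg_year   
-------+------------
Action | 2018.5     
Comedy | 1985       
Horror | 1991.666667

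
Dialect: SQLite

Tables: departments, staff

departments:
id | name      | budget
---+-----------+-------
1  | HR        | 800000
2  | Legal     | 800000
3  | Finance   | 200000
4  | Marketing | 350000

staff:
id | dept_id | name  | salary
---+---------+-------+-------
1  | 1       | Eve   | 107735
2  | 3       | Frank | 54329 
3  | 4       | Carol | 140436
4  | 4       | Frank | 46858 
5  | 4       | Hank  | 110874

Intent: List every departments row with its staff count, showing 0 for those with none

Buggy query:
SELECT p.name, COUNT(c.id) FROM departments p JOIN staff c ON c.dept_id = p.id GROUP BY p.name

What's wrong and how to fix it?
Bug: An inner join excludes parents with zero children

Fix: Use LEFT JOIN so parents without children still appear (COUNT(c.id) gives 0)

Corrected query:
SELECT p.name, COUNT(c.id) FROM departments p LEFT JOIN staff c ON c.dept_id = p.id GROUP BY p.name

Result:
name      | COUNT(c.id)
----------+------------
Finance   | 1          
HR        | 1          
Legal     | 0          
Marketing | 3          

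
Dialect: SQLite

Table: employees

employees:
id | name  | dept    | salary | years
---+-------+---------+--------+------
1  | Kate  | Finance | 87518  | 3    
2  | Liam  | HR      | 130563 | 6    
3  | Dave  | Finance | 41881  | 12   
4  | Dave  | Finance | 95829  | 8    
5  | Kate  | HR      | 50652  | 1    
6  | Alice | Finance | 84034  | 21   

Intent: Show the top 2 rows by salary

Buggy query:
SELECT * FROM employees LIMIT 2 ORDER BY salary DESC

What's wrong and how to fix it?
Bug: LIMIT must come after ORDER BY

Fix: Sort with ORDER BY, then apply LIMIT

Corrected query:
SELECT * FROM employees ORDER BY salary DESC LIMIT 2

Result:
id | name | dept    | salary | years
---+------+---------+--------+------
2  | Liam | HR      | 130563 | 6    
4  | Dave | Finance | 95829  | 8    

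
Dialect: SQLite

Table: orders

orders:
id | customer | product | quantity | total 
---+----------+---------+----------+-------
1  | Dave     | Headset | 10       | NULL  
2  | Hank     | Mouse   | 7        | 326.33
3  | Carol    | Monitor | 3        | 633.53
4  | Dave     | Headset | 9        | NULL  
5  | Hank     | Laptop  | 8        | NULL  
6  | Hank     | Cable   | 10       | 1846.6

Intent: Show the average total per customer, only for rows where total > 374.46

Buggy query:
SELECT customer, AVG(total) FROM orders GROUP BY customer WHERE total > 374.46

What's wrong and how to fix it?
Bug: WHERE cannot follow GROUP BY

Fix: Place WHERE between FROM and GROUP BY

Corrected query:
SELECT customer, AVG(total) FROM orders WHERE total > 374.46 GROUP BY customer

Result:
customer | AVG(total)
---------+-----------
Carol    | 633.53    
Hank     | 1846.6    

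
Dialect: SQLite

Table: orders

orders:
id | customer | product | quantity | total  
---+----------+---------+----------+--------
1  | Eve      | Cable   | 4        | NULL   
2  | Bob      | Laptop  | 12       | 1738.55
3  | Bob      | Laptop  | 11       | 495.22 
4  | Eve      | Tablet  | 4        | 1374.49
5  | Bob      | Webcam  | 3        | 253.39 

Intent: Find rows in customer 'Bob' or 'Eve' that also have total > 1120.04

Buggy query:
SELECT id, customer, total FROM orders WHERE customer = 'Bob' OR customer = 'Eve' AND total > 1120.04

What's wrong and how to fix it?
Bug: AND binds tighter than OR, so this parses as customer = 'Bob' OR (customer = 'Eve' AND total > 1120.04)

Fix: Add parentheses around the OR so the AND applies to both alternatives

Corrected query:
SELECT id, customer, total FROM orders WHERE (customer = 'Bob' OR customer = 'Eve') AND total > 1120.04

Result:
id | customer | total  
---+----------+--------
2  | Bob      | 1738.55
4  | Eve      | 1374.49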